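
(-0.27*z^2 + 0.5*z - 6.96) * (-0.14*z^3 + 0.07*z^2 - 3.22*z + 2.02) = 0.0378*z^5 - 0.0889*z^4 + 1.8788*z^3 - 2.6426*z^2 + 23.4212*z - 14.0592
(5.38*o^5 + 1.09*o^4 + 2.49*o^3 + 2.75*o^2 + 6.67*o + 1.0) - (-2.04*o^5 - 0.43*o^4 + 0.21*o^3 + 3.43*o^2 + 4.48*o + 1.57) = 7.42*o^5 + 1.52*o^4 + 2.28*o^3 - 0.68*o^2 + 2.19*o - 0.57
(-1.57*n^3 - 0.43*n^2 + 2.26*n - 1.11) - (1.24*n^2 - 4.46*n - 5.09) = -1.57*n^3 - 1.67*n^2 + 6.72*n + 3.98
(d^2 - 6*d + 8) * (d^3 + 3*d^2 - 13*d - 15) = d^5 - 3*d^4 - 23*d^3 + 87*d^2 - 14*d - 120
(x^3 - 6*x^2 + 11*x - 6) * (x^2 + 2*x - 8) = x^5 - 4*x^4 - 9*x^3 + 64*x^2 - 100*x + 48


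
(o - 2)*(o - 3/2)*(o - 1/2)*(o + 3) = o^4 - o^3 - 29*o^2/4 + 51*o/4 - 9/2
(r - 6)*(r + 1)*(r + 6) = r^3 + r^2 - 36*r - 36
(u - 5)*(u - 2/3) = u^2 - 17*u/3 + 10/3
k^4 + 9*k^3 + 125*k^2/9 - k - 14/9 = (k - 1/3)*(k + 1/3)*(k + 2)*(k + 7)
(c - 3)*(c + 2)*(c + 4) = c^3 + 3*c^2 - 10*c - 24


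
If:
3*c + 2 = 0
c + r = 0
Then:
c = -2/3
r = 2/3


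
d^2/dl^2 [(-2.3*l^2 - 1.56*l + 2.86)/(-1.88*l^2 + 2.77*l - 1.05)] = (34.982288*l^3 - 87.891504*l^2 + 70.885776*l - 18.451688)/(6.644672*l^6 - 29.370864*l^5 + 54.408516*l^4 - 54.061813*l^3 + 30.387735*l^2 - 9.161775*l + 1.157625)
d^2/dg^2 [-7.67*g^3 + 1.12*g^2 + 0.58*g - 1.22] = 2.24 - 46.02*g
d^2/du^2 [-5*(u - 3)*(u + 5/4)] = -10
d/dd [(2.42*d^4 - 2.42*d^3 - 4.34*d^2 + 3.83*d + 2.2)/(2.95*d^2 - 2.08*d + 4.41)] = (14.278*d^5 - 22.2398*d^4 + 52.756*d^3 - 34.2879*d^2 - 51.2588*d + 21.4663)/(8.7025*d^4 - 12.272*d^3 + 30.3454*d^2 - 18.3456*d + 19.4481)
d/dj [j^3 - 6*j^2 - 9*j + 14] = 3*j^2 - 12*j - 9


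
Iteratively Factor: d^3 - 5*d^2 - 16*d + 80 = (d - 5)*(d^2 - 16) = (d - 5)*(d - 4)*(d + 4)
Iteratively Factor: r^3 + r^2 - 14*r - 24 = (r + 3)*(r^2 - 2*r - 8) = (r - 4)*(r + 3)*(r + 2)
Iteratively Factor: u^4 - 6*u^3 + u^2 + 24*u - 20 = (u - 2)*(u^3 - 4*u^2 - 7*u + 10) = (u - 2)*(u - 1)*(u^2 - 3*u - 10) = (u - 2)*(u - 1)*(u + 2)*(u - 5)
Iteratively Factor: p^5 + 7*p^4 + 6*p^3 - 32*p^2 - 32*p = (p + 4)*(p^4 + 3*p^3 - 6*p^2 - 8*p) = p*(p + 4)*(p^3 + 3*p^2 - 6*p - 8) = p*(p + 1)*(p + 4)*(p^2 + 2*p - 8) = p*(p - 2)*(p + 1)*(p + 4)*(p + 4)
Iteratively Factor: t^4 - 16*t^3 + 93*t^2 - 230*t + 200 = (t - 5)*(t^3 - 11*t^2 + 38*t - 40) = (t - 5)*(t - 4)*(t^2 - 7*t + 10) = (t - 5)^2*(t - 4)*(t - 2)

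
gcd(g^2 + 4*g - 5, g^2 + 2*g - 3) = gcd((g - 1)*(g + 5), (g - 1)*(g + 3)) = g - 1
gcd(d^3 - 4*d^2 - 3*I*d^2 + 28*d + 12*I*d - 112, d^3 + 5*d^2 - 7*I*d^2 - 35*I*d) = d - 7*I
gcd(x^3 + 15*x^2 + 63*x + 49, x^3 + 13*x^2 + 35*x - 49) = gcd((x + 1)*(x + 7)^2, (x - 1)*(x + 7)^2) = x^2 + 14*x + 49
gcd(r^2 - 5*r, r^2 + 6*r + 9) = 1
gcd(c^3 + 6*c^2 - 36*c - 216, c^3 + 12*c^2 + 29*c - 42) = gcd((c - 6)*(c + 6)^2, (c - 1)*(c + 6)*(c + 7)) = c + 6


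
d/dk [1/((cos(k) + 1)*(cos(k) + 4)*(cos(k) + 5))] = (-3*sin(k)^2 + 20*cos(k) + 32)*sin(k)/((cos(k) + 1)^2*(cos(k) + 4)^2*(cos(k) + 5)^2)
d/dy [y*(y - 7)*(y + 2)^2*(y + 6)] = 5*y^4 + 12*y^3 - 126*y^2 - 344*y - 168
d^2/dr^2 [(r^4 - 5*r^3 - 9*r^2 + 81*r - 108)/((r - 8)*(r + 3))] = 2*(r^6 - 15*r^5 + 3*r^4 + 751*r^3 + 684*r^2 - 1188*r - 20196)/(r^6 - 15*r^5 + 3*r^4 + 595*r^3 - 72*r^2 - 8640*r - 13824)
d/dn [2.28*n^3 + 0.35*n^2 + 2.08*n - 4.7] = 6.84*n^2 + 0.7*n + 2.08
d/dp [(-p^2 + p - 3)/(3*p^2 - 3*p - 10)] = 19*(2*p - 1)/(-3*p^2 + 3*p + 10)^2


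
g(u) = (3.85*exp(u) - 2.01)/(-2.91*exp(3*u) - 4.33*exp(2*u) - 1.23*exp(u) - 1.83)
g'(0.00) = -0.05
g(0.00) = -0.18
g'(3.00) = 0.01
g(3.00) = 0.00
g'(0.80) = 0.13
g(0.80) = -0.11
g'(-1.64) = -0.49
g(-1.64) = 0.56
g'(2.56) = 0.01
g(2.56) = -0.01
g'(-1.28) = -0.59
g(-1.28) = 0.37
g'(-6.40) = -0.00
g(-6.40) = 1.09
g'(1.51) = 0.07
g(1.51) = -0.04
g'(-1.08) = -0.61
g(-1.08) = 0.25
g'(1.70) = 0.05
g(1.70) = -0.03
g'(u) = (3.85*exp(u) - 2.01)*(8.73*exp(3*u) + 8.66*exp(2*u) + 1.23*exp(u))/(-2.91*exp(3*u) - 4.33*exp(2*u) - 1.23*exp(u) - 1.83)^2 + 3.85*exp(u)/(-2.91*exp(3*u) - 4.33*exp(2*u) - 1.23*exp(u) - 1.83)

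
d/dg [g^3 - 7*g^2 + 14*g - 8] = 3*g^2 - 14*g + 14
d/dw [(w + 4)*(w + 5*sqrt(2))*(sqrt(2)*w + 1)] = 3*sqrt(2)*w^2 + 8*sqrt(2)*w + 22*w + 5*sqrt(2) + 44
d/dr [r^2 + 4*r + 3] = 2*r + 4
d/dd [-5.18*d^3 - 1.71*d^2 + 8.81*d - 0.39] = -15.54*d^2 - 3.42*d + 8.81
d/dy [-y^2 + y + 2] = 1 - 2*y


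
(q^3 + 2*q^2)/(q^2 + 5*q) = q*(q + 2)/(q + 5)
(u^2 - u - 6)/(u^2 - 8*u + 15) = (u + 2)/(u - 5)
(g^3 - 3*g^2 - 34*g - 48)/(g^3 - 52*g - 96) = (g + 3)/(g + 6)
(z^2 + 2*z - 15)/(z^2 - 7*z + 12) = (z + 5)/(z - 4)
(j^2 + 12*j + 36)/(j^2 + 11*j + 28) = (j^2 + 12*j + 36)/(j^2 + 11*j + 28)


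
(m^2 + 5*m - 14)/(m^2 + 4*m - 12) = (m + 7)/(m + 6)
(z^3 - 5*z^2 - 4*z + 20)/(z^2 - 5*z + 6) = (z^2 - 3*z - 10)/(z - 3)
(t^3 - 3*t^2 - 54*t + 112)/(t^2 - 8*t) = t + 5 - 14/t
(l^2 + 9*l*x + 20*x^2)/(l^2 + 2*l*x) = (l^2 + 9*l*x + 20*x^2)/(l*(l + 2*x))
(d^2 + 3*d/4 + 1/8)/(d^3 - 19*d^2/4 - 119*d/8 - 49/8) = (4*d + 1)/(4*d^2 - 21*d - 49)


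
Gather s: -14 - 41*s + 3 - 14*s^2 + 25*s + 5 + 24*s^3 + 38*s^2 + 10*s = 24*s^3 + 24*s^2 - 6*s - 6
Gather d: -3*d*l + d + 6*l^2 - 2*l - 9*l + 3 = d*(1 - 3*l) + 6*l^2 - 11*l + 3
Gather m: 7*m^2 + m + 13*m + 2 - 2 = 7*m^2 + 14*m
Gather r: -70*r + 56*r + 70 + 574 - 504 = 140 - 14*r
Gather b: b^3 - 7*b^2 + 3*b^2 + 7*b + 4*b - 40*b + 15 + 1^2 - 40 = b^3 - 4*b^2 - 29*b - 24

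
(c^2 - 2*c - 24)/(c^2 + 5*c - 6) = (c^2 - 2*c - 24)/(c^2 + 5*c - 6)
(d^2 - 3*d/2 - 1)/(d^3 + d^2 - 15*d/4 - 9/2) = 2*(2*d + 1)/(4*d^2 + 12*d + 9)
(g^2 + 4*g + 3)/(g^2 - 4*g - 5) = (g + 3)/(g - 5)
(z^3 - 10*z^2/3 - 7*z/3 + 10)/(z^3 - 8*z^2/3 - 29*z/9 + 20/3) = 3*(z - 2)/(3*z - 4)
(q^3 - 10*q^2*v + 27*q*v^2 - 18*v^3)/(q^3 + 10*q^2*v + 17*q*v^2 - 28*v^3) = (q^2 - 9*q*v + 18*v^2)/(q^2 + 11*q*v + 28*v^2)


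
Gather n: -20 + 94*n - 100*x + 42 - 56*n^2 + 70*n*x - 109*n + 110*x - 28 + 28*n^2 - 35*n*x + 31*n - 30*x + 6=-28*n^2 + n*(35*x + 16) - 20*x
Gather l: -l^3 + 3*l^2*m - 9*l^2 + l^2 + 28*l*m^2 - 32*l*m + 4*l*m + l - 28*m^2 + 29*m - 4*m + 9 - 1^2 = -l^3 + l^2*(3*m - 8) + l*(28*m^2 - 28*m + 1) - 28*m^2 + 25*m + 8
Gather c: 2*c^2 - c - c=2*c^2 - 2*c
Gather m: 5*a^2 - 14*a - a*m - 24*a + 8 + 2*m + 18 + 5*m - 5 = 5*a^2 - 38*a + m*(7 - a) + 21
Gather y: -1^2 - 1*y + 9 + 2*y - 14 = y - 6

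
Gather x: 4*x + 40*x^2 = 40*x^2 + 4*x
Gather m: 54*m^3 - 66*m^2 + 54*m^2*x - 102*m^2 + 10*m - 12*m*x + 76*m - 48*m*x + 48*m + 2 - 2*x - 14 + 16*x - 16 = 54*m^3 + m^2*(54*x - 168) + m*(134 - 60*x) + 14*x - 28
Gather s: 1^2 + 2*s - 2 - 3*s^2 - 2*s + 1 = -3*s^2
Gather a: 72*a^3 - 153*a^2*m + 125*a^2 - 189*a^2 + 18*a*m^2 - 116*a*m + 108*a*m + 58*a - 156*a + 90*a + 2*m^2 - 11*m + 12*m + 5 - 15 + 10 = 72*a^3 + a^2*(-153*m - 64) + a*(18*m^2 - 8*m - 8) + 2*m^2 + m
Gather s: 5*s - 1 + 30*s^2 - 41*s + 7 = 30*s^2 - 36*s + 6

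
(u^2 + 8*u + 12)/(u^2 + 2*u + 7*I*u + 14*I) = (u + 6)/(u + 7*I)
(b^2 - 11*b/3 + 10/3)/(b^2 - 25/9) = 3*(b - 2)/(3*b + 5)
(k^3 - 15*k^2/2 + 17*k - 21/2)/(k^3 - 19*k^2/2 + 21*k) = (k^2 - 4*k + 3)/(k*(k - 6))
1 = 1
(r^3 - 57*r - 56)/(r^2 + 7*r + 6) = (r^2 - r - 56)/(r + 6)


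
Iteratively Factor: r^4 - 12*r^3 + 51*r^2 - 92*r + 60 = (r - 3)*(r^3 - 9*r^2 + 24*r - 20) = (r - 3)*(r - 2)*(r^2 - 7*r + 10) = (r - 5)*(r - 3)*(r - 2)*(r - 2)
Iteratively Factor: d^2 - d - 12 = (d - 4)*(d + 3)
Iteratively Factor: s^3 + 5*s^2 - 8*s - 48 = (s - 3)*(s^2 + 8*s + 16) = (s - 3)*(s + 4)*(s + 4)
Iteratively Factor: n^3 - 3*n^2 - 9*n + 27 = (n - 3)*(n^2 - 9) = (n - 3)^2*(n + 3)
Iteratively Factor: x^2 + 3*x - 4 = (x - 1)*(x + 4)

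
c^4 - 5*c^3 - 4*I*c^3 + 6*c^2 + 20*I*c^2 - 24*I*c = c*(c - 3)*(c - 2)*(c - 4*I)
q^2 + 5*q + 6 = (q + 2)*(q + 3)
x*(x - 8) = x^2 - 8*x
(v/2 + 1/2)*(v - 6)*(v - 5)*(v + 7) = v^4/2 - 3*v^3/2 - 51*v^2/2 + 163*v/2 + 105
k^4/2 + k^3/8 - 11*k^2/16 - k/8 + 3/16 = (k/2 + 1/2)*(k - 1)*(k - 1/2)*(k + 3/4)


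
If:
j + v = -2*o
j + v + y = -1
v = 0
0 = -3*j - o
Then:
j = 0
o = 0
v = 0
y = -1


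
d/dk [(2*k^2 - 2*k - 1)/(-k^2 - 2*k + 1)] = 2*(-3*k^2 + k - 2)/(k^4 + 4*k^3 + 2*k^2 - 4*k + 1)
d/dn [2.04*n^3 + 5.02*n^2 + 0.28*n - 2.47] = 6.12*n^2 + 10.04*n + 0.28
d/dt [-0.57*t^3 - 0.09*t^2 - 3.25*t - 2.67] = -1.71*t^2 - 0.18*t - 3.25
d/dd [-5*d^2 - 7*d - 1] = -10*d - 7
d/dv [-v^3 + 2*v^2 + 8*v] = -3*v^2 + 4*v + 8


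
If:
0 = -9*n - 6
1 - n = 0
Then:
No Solution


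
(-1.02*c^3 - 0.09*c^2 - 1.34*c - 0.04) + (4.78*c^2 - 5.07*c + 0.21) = -1.02*c^3 + 4.69*c^2 - 6.41*c + 0.17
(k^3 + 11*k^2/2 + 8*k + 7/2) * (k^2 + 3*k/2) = k^5 + 7*k^4 + 65*k^3/4 + 31*k^2/2 + 21*k/4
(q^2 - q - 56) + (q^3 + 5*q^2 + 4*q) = q^3 + 6*q^2 + 3*q - 56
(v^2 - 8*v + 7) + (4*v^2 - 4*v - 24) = 5*v^2 - 12*v - 17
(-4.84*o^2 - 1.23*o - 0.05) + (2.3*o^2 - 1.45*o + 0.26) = -2.54*o^2 - 2.68*o + 0.21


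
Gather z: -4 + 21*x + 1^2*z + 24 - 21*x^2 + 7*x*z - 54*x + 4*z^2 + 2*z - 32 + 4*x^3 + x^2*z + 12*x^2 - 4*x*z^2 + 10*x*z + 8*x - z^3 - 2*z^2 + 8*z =4*x^3 - 9*x^2 - 25*x - z^3 + z^2*(2 - 4*x) + z*(x^2 + 17*x + 11) - 12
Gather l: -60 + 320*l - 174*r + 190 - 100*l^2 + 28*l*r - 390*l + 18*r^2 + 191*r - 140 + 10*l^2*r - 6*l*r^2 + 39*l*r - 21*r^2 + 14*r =l^2*(10*r - 100) + l*(-6*r^2 + 67*r - 70) - 3*r^2 + 31*r - 10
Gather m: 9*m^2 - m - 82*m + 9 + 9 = 9*m^2 - 83*m + 18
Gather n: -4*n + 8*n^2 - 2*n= 8*n^2 - 6*n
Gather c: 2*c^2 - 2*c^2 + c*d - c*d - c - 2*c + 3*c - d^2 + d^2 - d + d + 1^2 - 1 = 0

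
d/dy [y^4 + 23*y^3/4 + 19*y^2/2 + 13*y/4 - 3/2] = 4*y^3 + 69*y^2/4 + 19*y + 13/4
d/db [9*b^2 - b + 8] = 18*b - 1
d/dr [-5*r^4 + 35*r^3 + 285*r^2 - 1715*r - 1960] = -20*r^3 + 105*r^2 + 570*r - 1715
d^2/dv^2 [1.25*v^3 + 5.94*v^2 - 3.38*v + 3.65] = 7.5*v + 11.88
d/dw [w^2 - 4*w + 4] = 2*w - 4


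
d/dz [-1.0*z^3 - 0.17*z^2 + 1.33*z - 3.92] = -3.0*z^2 - 0.34*z + 1.33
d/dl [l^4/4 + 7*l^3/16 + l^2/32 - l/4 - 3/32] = l^3 + 21*l^2/16 + l/16 - 1/4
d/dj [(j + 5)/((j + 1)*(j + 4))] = (-j^2 - 10*j - 21)/(j^4 + 10*j^3 + 33*j^2 + 40*j + 16)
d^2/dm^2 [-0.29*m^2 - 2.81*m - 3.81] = -0.580000000000000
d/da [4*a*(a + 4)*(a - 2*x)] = 12*a^2 - 16*a*x + 32*a - 32*x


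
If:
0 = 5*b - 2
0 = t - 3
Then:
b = 2/5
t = 3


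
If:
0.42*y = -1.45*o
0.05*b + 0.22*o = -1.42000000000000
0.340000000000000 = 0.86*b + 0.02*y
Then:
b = -0.12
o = -6.43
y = 22.19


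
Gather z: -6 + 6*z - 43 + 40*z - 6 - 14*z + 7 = 32*z - 48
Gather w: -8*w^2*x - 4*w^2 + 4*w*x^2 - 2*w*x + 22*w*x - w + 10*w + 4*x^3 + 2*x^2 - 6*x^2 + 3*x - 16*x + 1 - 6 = w^2*(-8*x - 4) + w*(4*x^2 + 20*x + 9) + 4*x^3 - 4*x^2 - 13*x - 5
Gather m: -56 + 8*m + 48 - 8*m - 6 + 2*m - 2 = 2*m - 16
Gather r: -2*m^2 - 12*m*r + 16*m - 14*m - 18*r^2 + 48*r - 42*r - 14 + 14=-2*m^2 + 2*m - 18*r^2 + r*(6 - 12*m)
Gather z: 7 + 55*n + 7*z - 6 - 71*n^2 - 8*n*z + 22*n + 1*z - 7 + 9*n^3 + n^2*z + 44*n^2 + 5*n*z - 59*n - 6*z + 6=9*n^3 - 27*n^2 + 18*n + z*(n^2 - 3*n + 2)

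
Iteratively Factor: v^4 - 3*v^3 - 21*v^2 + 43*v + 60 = (v + 4)*(v^3 - 7*v^2 + 7*v + 15) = (v - 5)*(v + 4)*(v^2 - 2*v - 3) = (v - 5)*(v + 1)*(v + 4)*(v - 3)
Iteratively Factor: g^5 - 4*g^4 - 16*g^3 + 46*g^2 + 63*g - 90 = (g - 3)*(g^4 - g^3 - 19*g^2 - 11*g + 30) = (g - 5)*(g - 3)*(g^3 + 4*g^2 + g - 6) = (g - 5)*(g - 3)*(g + 3)*(g^2 + g - 2) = (g - 5)*(g - 3)*(g + 2)*(g + 3)*(g - 1)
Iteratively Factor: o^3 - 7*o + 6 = (o + 3)*(o^2 - 3*o + 2) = (o - 2)*(o + 3)*(o - 1)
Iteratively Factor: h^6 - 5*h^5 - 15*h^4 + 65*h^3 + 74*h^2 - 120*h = (h - 1)*(h^5 - 4*h^4 - 19*h^3 + 46*h^2 + 120*h) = h*(h - 1)*(h^4 - 4*h^3 - 19*h^2 + 46*h + 120) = h*(h - 4)*(h - 1)*(h^3 - 19*h - 30) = h*(h - 4)*(h - 1)*(h + 2)*(h^2 - 2*h - 15) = h*(h - 5)*(h - 4)*(h - 1)*(h + 2)*(h + 3)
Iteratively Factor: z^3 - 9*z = (z)*(z^2 - 9) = z*(z - 3)*(z + 3)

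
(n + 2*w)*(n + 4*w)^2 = n^3 + 10*n^2*w + 32*n*w^2 + 32*w^3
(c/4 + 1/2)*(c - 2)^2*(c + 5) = c^4/4 + 3*c^3/4 - 7*c^2/2 - 3*c + 10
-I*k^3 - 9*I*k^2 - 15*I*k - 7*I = (k + 1)*(k + 7)*(-I*k - I)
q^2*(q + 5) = q^3 + 5*q^2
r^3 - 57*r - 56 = (r - 8)*(r + 1)*(r + 7)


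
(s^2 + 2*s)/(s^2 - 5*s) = (s + 2)/(s - 5)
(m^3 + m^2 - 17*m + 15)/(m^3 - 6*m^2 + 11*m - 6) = (m + 5)/(m - 2)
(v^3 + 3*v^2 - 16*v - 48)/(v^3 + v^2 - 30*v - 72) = (v - 4)/(v - 6)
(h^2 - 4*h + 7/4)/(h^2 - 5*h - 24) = (-h^2 + 4*h - 7/4)/(-h^2 + 5*h + 24)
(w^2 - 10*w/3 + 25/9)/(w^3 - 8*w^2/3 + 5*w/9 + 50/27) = 3/(3*w + 2)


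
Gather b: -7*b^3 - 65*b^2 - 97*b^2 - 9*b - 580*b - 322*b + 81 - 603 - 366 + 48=-7*b^3 - 162*b^2 - 911*b - 840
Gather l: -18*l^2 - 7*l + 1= -18*l^2 - 7*l + 1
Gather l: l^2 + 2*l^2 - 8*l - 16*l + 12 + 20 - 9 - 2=3*l^2 - 24*l + 21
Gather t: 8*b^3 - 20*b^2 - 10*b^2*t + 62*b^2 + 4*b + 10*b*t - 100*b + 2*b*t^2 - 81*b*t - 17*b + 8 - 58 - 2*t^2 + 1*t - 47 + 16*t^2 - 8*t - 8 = 8*b^3 + 42*b^2 - 113*b + t^2*(2*b + 14) + t*(-10*b^2 - 71*b - 7) - 105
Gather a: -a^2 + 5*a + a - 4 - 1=-a^2 + 6*a - 5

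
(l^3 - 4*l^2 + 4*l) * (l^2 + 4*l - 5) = l^5 - 17*l^3 + 36*l^2 - 20*l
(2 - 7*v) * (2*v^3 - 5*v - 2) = -14*v^4 + 4*v^3 + 35*v^2 + 4*v - 4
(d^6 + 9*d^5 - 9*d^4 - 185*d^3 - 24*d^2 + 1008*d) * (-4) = -4*d^6 - 36*d^5 + 36*d^4 + 740*d^3 + 96*d^2 - 4032*d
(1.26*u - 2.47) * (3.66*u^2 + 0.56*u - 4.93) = 4.6116*u^3 - 8.3346*u^2 - 7.595*u + 12.1771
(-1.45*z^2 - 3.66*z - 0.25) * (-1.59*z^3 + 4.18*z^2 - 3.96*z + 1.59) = 2.3055*z^5 - 0.241599999999998*z^4 - 9.1593*z^3 + 11.1431*z^2 - 4.8294*z - 0.3975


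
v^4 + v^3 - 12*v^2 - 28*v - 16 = (v - 4)*(v + 1)*(v + 2)^2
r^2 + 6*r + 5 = (r + 1)*(r + 5)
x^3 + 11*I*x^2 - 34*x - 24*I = (x + I)*(x + 4*I)*(x + 6*I)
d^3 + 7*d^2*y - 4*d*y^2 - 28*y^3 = (d - 2*y)*(d + 2*y)*(d + 7*y)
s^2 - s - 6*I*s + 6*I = (s - 1)*(s - 6*I)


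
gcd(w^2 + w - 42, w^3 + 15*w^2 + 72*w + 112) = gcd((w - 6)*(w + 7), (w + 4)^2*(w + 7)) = w + 7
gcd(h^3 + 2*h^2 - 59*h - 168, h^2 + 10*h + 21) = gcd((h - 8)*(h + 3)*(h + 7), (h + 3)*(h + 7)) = h^2 + 10*h + 21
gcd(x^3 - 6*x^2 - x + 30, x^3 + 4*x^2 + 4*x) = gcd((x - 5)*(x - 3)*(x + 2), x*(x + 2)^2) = x + 2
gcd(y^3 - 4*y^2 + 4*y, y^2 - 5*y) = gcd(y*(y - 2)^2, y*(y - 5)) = y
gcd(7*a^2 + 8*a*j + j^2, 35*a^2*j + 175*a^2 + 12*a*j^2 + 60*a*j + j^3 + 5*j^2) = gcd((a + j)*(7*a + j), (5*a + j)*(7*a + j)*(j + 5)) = 7*a + j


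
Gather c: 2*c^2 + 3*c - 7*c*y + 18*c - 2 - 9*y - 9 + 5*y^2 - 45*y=2*c^2 + c*(21 - 7*y) + 5*y^2 - 54*y - 11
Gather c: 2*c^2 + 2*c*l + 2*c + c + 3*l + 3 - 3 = 2*c^2 + c*(2*l + 3) + 3*l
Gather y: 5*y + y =6*y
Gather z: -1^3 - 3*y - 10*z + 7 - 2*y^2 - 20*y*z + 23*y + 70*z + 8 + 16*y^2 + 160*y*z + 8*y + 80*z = 14*y^2 + 28*y + z*(140*y + 140) + 14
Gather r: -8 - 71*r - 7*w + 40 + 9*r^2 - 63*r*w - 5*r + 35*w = 9*r^2 + r*(-63*w - 76) + 28*w + 32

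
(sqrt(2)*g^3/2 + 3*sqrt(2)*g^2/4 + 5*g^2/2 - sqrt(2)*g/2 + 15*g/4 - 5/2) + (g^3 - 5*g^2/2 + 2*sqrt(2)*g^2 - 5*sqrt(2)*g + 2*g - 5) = sqrt(2)*g^3/2 + g^3 + 11*sqrt(2)*g^2/4 - 11*sqrt(2)*g/2 + 23*g/4 - 15/2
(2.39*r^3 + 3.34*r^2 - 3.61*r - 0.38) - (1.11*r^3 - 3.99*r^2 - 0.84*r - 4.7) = 1.28*r^3 + 7.33*r^2 - 2.77*r + 4.32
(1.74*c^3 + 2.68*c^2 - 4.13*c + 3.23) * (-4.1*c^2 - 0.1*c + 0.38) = -7.134*c^5 - 11.162*c^4 + 17.3262*c^3 - 11.8116*c^2 - 1.8924*c + 1.2274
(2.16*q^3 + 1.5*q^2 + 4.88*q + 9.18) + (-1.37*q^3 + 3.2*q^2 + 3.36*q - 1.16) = 0.79*q^3 + 4.7*q^2 + 8.24*q + 8.02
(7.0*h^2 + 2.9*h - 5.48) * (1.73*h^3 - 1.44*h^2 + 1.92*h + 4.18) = 12.11*h^5 - 5.063*h^4 - 0.216400000000002*h^3 + 42.7192*h^2 + 1.6004*h - 22.9064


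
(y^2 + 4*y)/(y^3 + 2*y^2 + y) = (y + 4)/(y^2 + 2*y + 1)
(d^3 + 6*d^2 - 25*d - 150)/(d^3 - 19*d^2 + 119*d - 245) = (d^2 + 11*d + 30)/(d^2 - 14*d + 49)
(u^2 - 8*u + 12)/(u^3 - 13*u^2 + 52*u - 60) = 1/(u - 5)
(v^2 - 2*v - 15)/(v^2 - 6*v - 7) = (-v^2 + 2*v + 15)/(-v^2 + 6*v + 7)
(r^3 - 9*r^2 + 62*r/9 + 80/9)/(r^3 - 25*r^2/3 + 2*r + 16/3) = (r - 5/3)/(r - 1)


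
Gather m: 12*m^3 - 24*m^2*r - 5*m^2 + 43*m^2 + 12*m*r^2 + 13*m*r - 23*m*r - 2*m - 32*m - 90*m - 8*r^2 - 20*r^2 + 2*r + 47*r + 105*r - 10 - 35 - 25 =12*m^3 + m^2*(38 - 24*r) + m*(12*r^2 - 10*r - 124) - 28*r^2 + 154*r - 70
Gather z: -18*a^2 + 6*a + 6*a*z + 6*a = -18*a^2 + 6*a*z + 12*a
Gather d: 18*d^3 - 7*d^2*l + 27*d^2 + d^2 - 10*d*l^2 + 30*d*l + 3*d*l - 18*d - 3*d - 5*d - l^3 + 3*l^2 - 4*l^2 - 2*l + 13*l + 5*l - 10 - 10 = 18*d^3 + d^2*(28 - 7*l) + d*(-10*l^2 + 33*l - 26) - l^3 - l^2 + 16*l - 20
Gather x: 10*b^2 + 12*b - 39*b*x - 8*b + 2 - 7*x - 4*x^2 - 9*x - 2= 10*b^2 + 4*b - 4*x^2 + x*(-39*b - 16)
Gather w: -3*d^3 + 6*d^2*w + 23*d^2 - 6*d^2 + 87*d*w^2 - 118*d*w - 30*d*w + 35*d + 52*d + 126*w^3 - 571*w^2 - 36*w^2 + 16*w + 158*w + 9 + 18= -3*d^3 + 17*d^2 + 87*d + 126*w^3 + w^2*(87*d - 607) + w*(6*d^2 - 148*d + 174) + 27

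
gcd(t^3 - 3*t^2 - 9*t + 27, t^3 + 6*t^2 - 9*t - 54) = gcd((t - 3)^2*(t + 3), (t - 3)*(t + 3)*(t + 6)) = t^2 - 9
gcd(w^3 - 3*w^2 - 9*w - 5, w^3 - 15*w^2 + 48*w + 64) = w + 1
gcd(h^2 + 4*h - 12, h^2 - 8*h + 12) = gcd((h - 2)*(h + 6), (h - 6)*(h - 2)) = h - 2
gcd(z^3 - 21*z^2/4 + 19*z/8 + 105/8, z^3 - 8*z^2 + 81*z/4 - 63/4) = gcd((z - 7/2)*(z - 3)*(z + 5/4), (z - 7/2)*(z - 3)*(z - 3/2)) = z^2 - 13*z/2 + 21/2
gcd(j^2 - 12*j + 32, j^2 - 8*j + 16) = j - 4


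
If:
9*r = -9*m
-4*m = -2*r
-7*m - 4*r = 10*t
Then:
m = 0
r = 0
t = 0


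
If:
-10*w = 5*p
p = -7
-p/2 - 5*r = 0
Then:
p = -7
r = 7/10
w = 7/2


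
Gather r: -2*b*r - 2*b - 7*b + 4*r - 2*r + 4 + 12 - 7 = -9*b + r*(2 - 2*b) + 9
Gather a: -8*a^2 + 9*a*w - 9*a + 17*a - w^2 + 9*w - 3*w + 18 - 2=-8*a^2 + a*(9*w + 8) - w^2 + 6*w + 16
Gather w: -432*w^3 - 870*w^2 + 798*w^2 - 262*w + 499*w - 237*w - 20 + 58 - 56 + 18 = -432*w^3 - 72*w^2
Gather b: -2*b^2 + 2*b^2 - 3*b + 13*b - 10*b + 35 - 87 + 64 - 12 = 0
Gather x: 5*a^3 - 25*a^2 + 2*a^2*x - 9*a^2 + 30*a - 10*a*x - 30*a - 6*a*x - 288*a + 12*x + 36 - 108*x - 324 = 5*a^3 - 34*a^2 - 288*a + x*(2*a^2 - 16*a - 96) - 288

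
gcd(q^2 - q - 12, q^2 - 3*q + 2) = 1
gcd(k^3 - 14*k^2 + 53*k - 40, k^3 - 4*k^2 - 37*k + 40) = k^2 - 9*k + 8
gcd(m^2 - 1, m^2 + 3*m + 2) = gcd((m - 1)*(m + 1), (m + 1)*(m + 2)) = m + 1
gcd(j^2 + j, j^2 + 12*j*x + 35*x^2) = 1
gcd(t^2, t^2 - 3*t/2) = t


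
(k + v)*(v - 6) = k*v - 6*k + v^2 - 6*v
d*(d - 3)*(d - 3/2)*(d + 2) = d^4 - 5*d^3/2 - 9*d^2/2 + 9*d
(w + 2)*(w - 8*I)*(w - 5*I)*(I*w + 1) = I*w^4 + 14*w^3 + 2*I*w^3 + 28*w^2 - 53*I*w^2 - 40*w - 106*I*w - 80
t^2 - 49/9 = (t - 7/3)*(t + 7/3)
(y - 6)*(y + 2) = y^2 - 4*y - 12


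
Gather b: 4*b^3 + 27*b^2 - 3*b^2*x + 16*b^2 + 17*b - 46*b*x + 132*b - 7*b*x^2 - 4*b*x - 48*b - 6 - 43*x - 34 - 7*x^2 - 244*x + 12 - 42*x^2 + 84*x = 4*b^3 + b^2*(43 - 3*x) + b*(-7*x^2 - 50*x + 101) - 49*x^2 - 203*x - 28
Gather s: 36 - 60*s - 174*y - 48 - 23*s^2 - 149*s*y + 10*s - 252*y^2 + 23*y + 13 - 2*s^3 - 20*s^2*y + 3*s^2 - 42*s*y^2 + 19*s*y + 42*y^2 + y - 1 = -2*s^3 + s^2*(-20*y - 20) + s*(-42*y^2 - 130*y - 50) - 210*y^2 - 150*y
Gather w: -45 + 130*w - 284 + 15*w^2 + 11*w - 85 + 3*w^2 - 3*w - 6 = 18*w^2 + 138*w - 420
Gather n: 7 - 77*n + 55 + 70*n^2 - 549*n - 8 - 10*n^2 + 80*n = 60*n^2 - 546*n + 54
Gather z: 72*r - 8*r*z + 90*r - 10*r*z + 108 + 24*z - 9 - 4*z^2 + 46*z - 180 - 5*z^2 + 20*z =162*r - 9*z^2 + z*(90 - 18*r) - 81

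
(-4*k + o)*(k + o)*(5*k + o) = -20*k^3 - 19*k^2*o + 2*k*o^2 + o^3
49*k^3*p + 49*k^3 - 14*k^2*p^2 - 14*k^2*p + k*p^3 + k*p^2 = (-7*k + p)^2*(k*p + k)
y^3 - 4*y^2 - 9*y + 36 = (y - 4)*(y - 3)*(y + 3)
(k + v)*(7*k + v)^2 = 49*k^3 + 63*k^2*v + 15*k*v^2 + v^3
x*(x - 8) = x^2 - 8*x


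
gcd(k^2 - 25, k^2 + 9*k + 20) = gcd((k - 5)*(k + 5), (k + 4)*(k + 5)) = k + 5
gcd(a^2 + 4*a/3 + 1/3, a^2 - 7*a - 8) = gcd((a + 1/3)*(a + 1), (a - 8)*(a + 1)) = a + 1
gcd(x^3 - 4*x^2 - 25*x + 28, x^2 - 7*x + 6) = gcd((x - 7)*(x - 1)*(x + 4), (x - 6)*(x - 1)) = x - 1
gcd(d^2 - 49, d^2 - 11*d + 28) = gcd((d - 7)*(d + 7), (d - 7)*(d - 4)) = d - 7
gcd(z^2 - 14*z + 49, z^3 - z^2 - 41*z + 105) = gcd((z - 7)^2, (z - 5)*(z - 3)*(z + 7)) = 1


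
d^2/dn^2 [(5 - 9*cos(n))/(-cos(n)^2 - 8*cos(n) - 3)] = 2*(-81*(1 - cos(2*n))^2*cos(n) + 92*(1 - cos(2*n))^2 - 1494*cos(n) + 1260*cos(2*n) + 228*cos(3*n) + 18*cos(5*n) - 3276)/(16*cos(n) + cos(2*n) + 7)^3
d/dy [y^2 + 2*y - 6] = 2*y + 2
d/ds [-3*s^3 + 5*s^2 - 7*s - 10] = -9*s^2 + 10*s - 7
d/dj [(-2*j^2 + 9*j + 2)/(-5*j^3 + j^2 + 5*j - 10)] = (-10*j^4 + 90*j^3 + 11*j^2 + 36*j - 100)/(25*j^6 - 10*j^5 - 49*j^4 + 110*j^3 + 5*j^2 - 100*j + 100)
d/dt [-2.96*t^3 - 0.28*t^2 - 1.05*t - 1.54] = -8.88*t^2 - 0.56*t - 1.05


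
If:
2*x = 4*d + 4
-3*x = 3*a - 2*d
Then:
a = -2*x/3 - 2/3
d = x/2 - 1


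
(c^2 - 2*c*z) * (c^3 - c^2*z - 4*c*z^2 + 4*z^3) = c^5 - 3*c^4*z - 2*c^3*z^2 + 12*c^2*z^3 - 8*c*z^4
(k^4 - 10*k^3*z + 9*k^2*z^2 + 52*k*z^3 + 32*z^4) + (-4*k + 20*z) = k^4 - 10*k^3*z + 9*k^2*z^2 + 52*k*z^3 - 4*k + 32*z^4 + 20*z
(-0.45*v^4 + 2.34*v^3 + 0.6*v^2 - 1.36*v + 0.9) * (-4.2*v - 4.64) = 1.89*v^5 - 7.74*v^4 - 13.3776*v^3 + 2.928*v^2 + 2.5304*v - 4.176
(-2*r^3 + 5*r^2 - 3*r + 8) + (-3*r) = -2*r^3 + 5*r^2 - 6*r + 8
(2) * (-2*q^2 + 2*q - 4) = -4*q^2 + 4*q - 8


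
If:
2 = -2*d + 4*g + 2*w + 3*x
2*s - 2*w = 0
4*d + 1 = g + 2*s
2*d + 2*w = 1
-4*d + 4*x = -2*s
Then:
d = 1/14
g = 3/7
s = 3/7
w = 3/7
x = -1/7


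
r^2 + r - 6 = (r - 2)*(r + 3)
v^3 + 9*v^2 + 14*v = v*(v + 2)*(v + 7)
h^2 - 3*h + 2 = (h - 2)*(h - 1)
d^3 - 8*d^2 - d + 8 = (d - 8)*(d - 1)*(d + 1)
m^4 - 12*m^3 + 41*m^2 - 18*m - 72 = (m - 6)*(m - 4)*(m - 3)*(m + 1)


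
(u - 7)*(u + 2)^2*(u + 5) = u^4 + 2*u^3 - 39*u^2 - 148*u - 140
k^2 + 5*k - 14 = (k - 2)*(k + 7)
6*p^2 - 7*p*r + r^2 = (-6*p + r)*(-p + r)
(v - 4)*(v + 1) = v^2 - 3*v - 4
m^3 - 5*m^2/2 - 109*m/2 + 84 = (m - 8)*(m - 3/2)*(m + 7)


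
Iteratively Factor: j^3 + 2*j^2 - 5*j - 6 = (j - 2)*(j^2 + 4*j + 3) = (j - 2)*(j + 3)*(j + 1)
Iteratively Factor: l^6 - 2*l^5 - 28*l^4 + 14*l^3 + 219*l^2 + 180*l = (l + 3)*(l^5 - 5*l^4 - 13*l^3 + 53*l^2 + 60*l) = l*(l + 3)*(l^4 - 5*l^3 - 13*l^2 + 53*l + 60) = l*(l + 3)^2*(l^3 - 8*l^2 + 11*l + 20) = l*(l - 4)*(l + 3)^2*(l^2 - 4*l - 5) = l*(l - 4)*(l + 1)*(l + 3)^2*(l - 5)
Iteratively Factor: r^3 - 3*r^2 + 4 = (r - 2)*(r^2 - r - 2) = (r - 2)^2*(r + 1)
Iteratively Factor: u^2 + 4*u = (u + 4)*(u)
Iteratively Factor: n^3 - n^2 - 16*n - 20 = (n - 5)*(n^2 + 4*n + 4) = (n - 5)*(n + 2)*(n + 2)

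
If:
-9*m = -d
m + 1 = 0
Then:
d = -9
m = -1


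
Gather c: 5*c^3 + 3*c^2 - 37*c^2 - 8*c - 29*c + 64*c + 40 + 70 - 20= 5*c^3 - 34*c^2 + 27*c + 90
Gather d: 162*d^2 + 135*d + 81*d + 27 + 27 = 162*d^2 + 216*d + 54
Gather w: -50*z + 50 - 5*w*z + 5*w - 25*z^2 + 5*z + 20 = w*(5 - 5*z) - 25*z^2 - 45*z + 70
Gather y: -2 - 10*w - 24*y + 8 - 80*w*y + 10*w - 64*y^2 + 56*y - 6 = -64*y^2 + y*(32 - 80*w)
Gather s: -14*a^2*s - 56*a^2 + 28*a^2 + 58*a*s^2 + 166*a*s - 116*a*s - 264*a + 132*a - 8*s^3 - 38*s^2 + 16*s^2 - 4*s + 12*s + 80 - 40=-28*a^2 - 132*a - 8*s^3 + s^2*(58*a - 22) + s*(-14*a^2 + 50*a + 8) + 40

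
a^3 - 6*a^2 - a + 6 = (a - 6)*(a - 1)*(a + 1)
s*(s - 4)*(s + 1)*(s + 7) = s^4 + 4*s^3 - 25*s^2 - 28*s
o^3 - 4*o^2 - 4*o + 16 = (o - 4)*(o - 2)*(o + 2)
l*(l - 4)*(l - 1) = l^3 - 5*l^2 + 4*l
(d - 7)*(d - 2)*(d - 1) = d^3 - 10*d^2 + 23*d - 14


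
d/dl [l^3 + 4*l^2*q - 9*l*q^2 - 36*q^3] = 3*l^2 + 8*l*q - 9*q^2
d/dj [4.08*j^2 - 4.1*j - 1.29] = 8.16*j - 4.1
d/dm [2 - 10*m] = -10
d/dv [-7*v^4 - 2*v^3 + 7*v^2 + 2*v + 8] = -28*v^3 - 6*v^2 + 14*v + 2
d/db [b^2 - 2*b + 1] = 2*b - 2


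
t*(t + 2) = t^2 + 2*t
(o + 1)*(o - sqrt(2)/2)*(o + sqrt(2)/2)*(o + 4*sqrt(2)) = o^4 + o^3 + 4*sqrt(2)*o^3 - o^2/2 + 4*sqrt(2)*o^2 - 2*sqrt(2)*o - o/2 - 2*sqrt(2)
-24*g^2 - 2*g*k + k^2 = (-6*g + k)*(4*g + k)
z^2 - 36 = (z - 6)*(z + 6)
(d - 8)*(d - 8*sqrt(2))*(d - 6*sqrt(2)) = d^3 - 14*sqrt(2)*d^2 - 8*d^2 + 96*d + 112*sqrt(2)*d - 768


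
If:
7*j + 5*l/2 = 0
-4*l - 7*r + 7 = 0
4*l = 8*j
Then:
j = 0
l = 0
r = 1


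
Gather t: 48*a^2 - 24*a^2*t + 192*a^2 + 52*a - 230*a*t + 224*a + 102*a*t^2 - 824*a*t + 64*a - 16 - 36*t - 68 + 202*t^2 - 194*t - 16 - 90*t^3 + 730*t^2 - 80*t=240*a^2 + 340*a - 90*t^3 + t^2*(102*a + 932) + t*(-24*a^2 - 1054*a - 310) - 100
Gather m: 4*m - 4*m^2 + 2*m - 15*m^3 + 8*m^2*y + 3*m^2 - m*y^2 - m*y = -15*m^3 + m^2*(8*y - 1) + m*(-y^2 - y + 6)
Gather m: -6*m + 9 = 9 - 6*m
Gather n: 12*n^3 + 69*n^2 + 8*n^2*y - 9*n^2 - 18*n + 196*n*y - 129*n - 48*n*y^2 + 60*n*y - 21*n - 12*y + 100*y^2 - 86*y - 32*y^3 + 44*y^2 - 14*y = 12*n^3 + n^2*(8*y + 60) + n*(-48*y^2 + 256*y - 168) - 32*y^3 + 144*y^2 - 112*y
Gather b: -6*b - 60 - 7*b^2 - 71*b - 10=-7*b^2 - 77*b - 70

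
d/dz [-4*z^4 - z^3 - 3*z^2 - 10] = z*(-16*z^2 - 3*z - 6)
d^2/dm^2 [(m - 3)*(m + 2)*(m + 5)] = 6*m + 8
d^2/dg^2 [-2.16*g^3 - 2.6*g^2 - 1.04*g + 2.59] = -12.96*g - 5.2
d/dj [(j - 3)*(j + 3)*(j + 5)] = 3*j^2 + 10*j - 9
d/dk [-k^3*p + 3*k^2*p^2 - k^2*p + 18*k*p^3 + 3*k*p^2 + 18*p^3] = p*(-3*k^2 + 6*k*p - 2*k + 18*p^2 + 3*p)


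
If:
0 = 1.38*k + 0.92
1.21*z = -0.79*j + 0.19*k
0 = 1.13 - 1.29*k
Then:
No Solution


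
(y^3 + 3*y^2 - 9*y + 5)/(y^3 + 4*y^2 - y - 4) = (y^2 + 4*y - 5)/(y^2 + 5*y + 4)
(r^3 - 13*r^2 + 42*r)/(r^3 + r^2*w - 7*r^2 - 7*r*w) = (r - 6)/(r + w)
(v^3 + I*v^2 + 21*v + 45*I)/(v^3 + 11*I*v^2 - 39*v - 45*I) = (v - 5*I)/(v + 5*I)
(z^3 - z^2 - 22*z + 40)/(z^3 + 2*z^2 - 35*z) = (z^3 - z^2 - 22*z + 40)/(z*(z^2 + 2*z - 35))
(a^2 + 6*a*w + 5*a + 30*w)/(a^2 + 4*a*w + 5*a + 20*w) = (a + 6*w)/(a + 4*w)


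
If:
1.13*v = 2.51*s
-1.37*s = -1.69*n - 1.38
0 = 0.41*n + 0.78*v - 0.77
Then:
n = -0.38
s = 0.54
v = 1.19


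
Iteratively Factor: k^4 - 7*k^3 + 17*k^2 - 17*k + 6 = (k - 1)*(k^3 - 6*k^2 + 11*k - 6) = (k - 3)*(k - 1)*(k^2 - 3*k + 2) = (k - 3)*(k - 1)^2*(k - 2)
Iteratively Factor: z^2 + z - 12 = (z + 4)*(z - 3)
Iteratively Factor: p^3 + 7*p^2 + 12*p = (p)*(p^2 + 7*p + 12) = p*(p + 4)*(p + 3)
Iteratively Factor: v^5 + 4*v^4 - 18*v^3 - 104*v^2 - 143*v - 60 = (v + 1)*(v^4 + 3*v^3 - 21*v^2 - 83*v - 60) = (v - 5)*(v + 1)*(v^3 + 8*v^2 + 19*v + 12) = (v - 5)*(v + 1)*(v + 3)*(v^2 + 5*v + 4) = (v - 5)*(v + 1)*(v + 3)*(v + 4)*(v + 1)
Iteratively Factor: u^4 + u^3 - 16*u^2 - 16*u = (u - 4)*(u^3 + 5*u^2 + 4*u) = (u - 4)*(u + 1)*(u^2 + 4*u) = (u - 4)*(u + 1)*(u + 4)*(u)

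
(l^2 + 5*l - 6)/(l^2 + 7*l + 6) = (l - 1)/(l + 1)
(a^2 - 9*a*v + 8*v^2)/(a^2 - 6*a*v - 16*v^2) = (a - v)/(a + 2*v)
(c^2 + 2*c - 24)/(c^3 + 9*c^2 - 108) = (c - 4)/(c^2 + 3*c - 18)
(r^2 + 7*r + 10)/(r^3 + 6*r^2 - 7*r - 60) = (r + 2)/(r^2 + r - 12)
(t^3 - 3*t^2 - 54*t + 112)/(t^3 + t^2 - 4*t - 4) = (t^2 - t - 56)/(t^2 + 3*t + 2)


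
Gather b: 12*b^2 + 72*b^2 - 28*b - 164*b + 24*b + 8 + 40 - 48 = 84*b^2 - 168*b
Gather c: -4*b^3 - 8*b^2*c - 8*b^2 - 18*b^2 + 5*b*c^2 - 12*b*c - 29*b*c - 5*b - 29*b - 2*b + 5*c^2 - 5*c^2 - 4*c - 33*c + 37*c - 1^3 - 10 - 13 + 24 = -4*b^3 - 26*b^2 + 5*b*c^2 - 36*b + c*(-8*b^2 - 41*b)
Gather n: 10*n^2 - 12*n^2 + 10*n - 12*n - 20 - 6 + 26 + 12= -2*n^2 - 2*n + 12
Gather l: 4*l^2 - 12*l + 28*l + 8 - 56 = 4*l^2 + 16*l - 48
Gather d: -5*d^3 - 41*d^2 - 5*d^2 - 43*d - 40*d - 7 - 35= -5*d^3 - 46*d^2 - 83*d - 42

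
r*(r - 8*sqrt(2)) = r^2 - 8*sqrt(2)*r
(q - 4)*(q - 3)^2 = q^3 - 10*q^2 + 33*q - 36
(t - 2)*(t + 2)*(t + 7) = t^3 + 7*t^2 - 4*t - 28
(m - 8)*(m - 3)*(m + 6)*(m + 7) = m^4 + 2*m^3 - 77*m^2 - 150*m + 1008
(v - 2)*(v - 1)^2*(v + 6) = v^4 + 2*v^3 - 19*v^2 + 28*v - 12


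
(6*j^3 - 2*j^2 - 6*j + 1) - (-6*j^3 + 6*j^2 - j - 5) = 12*j^3 - 8*j^2 - 5*j + 6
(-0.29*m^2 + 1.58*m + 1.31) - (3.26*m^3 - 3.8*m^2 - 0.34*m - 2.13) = -3.26*m^3 + 3.51*m^2 + 1.92*m + 3.44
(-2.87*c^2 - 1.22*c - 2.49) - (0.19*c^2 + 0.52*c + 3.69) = -3.06*c^2 - 1.74*c - 6.18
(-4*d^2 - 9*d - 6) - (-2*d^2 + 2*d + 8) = -2*d^2 - 11*d - 14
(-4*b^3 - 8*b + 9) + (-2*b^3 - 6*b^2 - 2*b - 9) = -6*b^3 - 6*b^2 - 10*b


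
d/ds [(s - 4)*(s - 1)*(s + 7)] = 3*s^2 + 4*s - 31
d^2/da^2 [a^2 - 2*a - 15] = 2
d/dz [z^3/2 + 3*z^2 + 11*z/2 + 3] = 3*z^2/2 + 6*z + 11/2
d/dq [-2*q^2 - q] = -4*q - 1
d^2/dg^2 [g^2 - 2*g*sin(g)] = 2*g*sin(g) - 4*cos(g) + 2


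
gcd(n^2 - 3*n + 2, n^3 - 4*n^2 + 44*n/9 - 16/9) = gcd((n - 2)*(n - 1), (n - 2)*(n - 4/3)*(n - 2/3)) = n - 2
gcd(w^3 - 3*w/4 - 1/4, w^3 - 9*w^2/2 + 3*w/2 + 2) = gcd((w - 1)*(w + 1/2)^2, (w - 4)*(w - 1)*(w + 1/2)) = w^2 - w/2 - 1/2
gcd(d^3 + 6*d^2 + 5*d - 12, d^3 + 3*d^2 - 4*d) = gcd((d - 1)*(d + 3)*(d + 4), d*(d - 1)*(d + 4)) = d^2 + 3*d - 4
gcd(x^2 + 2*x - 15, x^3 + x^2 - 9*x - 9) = x - 3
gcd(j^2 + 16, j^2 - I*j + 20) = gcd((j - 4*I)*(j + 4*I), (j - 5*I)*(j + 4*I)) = j + 4*I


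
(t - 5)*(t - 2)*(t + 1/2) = t^3 - 13*t^2/2 + 13*t/2 + 5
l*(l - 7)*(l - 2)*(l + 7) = l^4 - 2*l^3 - 49*l^2 + 98*l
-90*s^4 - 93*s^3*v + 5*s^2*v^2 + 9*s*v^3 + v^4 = (-3*s + v)*(s + v)*(5*s + v)*(6*s + v)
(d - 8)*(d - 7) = d^2 - 15*d + 56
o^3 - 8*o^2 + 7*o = o*(o - 7)*(o - 1)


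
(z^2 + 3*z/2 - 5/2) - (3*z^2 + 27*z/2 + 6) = -2*z^2 - 12*z - 17/2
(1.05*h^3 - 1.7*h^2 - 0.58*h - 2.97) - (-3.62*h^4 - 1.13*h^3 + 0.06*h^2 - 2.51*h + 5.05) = 3.62*h^4 + 2.18*h^3 - 1.76*h^2 + 1.93*h - 8.02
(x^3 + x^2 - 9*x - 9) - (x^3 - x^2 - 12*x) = 2*x^2 + 3*x - 9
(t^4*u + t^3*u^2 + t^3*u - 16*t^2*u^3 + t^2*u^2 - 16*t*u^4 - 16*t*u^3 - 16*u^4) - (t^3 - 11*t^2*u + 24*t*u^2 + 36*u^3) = t^4*u + t^3*u^2 + t^3*u - t^3 - 16*t^2*u^3 + t^2*u^2 + 11*t^2*u - 16*t*u^4 - 16*t*u^3 - 24*t*u^2 - 16*u^4 - 36*u^3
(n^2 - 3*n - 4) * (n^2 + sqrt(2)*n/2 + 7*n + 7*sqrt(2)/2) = n^4 + sqrt(2)*n^3/2 + 4*n^3 - 25*n^2 + 2*sqrt(2)*n^2 - 28*n - 25*sqrt(2)*n/2 - 14*sqrt(2)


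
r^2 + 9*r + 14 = (r + 2)*(r + 7)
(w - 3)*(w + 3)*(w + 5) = w^3 + 5*w^2 - 9*w - 45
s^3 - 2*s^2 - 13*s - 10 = (s - 5)*(s + 1)*(s + 2)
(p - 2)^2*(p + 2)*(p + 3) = p^4 + p^3 - 10*p^2 - 4*p + 24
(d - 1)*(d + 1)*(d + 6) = d^3 + 6*d^2 - d - 6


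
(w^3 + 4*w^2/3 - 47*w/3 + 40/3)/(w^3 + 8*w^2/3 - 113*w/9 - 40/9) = 3*(w - 1)/(3*w + 1)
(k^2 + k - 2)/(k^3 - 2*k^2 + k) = (k + 2)/(k*(k - 1))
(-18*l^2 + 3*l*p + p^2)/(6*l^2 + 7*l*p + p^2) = (-3*l + p)/(l + p)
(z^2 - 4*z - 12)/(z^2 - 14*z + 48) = (z + 2)/(z - 8)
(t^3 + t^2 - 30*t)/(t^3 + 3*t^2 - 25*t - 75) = t*(t + 6)/(t^2 + 8*t + 15)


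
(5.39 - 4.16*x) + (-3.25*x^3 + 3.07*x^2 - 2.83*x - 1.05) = -3.25*x^3 + 3.07*x^2 - 6.99*x + 4.34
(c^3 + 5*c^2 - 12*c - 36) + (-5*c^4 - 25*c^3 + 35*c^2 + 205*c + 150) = -5*c^4 - 24*c^3 + 40*c^2 + 193*c + 114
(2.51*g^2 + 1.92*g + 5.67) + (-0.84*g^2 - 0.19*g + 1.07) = 1.67*g^2 + 1.73*g + 6.74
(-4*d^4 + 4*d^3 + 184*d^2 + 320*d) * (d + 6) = -4*d^5 - 20*d^4 + 208*d^3 + 1424*d^2 + 1920*d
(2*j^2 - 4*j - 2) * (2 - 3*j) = -6*j^3 + 16*j^2 - 2*j - 4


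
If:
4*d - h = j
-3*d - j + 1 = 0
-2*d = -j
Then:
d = 1/5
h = 2/5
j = 2/5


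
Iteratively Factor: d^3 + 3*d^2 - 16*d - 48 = (d - 4)*(d^2 + 7*d + 12) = (d - 4)*(d + 4)*(d + 3)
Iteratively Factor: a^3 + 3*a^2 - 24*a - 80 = (a + 4)*(a^2 - a - 20) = (a + 4)^2*(a - 5)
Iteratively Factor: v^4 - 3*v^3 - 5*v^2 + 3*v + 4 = (v - 4)*(v^3 + v^2 - v - 1) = (v - 4)*(v - 1)*(v^2 + 2*v + 1) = (v - 4)*(v - 1)*(v + 1)*(v + 1)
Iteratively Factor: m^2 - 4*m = (m - 4)*(m)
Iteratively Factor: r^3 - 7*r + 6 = (r - 1)*(r^2 + r - 6) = (r - 1)*(r + 3)*(r - 2)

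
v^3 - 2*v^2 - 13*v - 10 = (v - 5)*(v + 1)*(v + 2)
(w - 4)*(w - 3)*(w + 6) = w^3 - w^2 - 30*w + 72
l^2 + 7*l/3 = l*(l + 7/3)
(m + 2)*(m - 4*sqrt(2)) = m^2 - 4*sqrt(2)*m + 2*m - 8*sqrt(2)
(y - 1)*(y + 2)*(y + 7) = y^3 + 8*y^2 + 5*y - 14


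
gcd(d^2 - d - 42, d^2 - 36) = d + 6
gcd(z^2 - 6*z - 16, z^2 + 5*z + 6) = z + 2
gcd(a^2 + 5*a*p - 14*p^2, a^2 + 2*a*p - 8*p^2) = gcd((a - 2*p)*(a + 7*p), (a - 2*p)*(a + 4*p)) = -a + 2*p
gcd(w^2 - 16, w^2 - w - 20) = w + 4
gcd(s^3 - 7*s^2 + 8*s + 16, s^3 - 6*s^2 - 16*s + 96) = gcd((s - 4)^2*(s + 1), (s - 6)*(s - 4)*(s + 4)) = s - 4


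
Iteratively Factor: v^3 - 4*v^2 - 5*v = (v + 1)*(v^2 - 5*v) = (v - 5)*(v + 1)*(v)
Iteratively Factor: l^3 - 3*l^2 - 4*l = (l - 4)*(l^2 + l) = (l - 4)*(l + 1)*(l)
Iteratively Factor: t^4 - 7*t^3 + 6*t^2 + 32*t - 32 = (t - 4)*(t^3 - 3*t^2 - 6*t + 8) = (t - 4)^2*(t^2 + t - 2) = (t - 4)^2*(t + 2)*(t - 1)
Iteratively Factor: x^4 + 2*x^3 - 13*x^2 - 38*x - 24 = (x + 1)*(x^3 + x^2 - 14*x - 24) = (x + 1)*(x + 2)*(x^2 - x - 12) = (x + 1)*(x + 2)*(x + 3)*(x - 4)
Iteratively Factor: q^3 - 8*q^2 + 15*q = (q - 5)*(q^2 - 3*q) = q*(q - 5)*(q - 3)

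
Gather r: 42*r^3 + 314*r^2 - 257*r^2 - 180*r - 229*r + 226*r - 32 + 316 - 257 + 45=42*r^3 + 57*r^2 - 183*r + 72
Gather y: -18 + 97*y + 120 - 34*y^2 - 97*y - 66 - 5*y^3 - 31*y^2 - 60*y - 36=-5*y^3 - 65*y^2 - 60*y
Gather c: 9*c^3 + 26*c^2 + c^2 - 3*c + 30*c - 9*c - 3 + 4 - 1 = 9*c^3 + 27*c^2 + 18*c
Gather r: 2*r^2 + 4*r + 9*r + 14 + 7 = 2*r^2 + 13*r + 21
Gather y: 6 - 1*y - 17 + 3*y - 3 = 2*y - 14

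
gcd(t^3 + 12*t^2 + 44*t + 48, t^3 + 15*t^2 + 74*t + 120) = t^2 + 10*t + 24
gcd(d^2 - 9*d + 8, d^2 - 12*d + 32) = d - 8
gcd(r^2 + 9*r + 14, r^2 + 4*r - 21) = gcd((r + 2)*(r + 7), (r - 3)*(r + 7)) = r + 7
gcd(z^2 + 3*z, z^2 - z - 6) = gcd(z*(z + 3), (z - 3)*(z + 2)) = 1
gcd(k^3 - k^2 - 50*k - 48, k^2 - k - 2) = k + 1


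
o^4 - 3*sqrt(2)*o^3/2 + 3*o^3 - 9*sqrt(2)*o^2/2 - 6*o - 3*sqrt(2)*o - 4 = (o + 1)*(o + 2)*(o - 2*sqrt(2))*(o + sqrt(2)/2)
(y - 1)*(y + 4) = y^2 + 3*y - 4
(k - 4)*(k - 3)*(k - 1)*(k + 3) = k^4 - 5*k^3 - 5*k^2 + 45*k - 36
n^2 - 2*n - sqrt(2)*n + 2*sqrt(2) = (n - 2)*(n - sqrt(2))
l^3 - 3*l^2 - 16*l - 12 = (l - 6)*(l + 1)*(l + 2)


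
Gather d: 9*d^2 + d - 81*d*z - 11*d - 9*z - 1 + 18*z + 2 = 9*d^2 + d*(-81*z - 10) + 9*z + 1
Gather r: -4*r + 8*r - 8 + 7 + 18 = 4*r + 17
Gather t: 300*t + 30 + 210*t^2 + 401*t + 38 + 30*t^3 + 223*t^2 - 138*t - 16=30*t^3 + 433*t^2 + 563*t + 52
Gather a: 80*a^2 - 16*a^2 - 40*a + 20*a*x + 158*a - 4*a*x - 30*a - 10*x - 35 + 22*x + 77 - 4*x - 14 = 64*a^2 + a*(16*x + 88) + 8*x + 28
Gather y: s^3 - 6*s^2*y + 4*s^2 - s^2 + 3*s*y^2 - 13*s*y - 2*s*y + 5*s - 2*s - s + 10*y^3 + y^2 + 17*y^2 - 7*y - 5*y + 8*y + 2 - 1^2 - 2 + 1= s^3 + 3*s^2 + 2*s + 10*y^3 + y^2*(3*s + 18) + y*(-6*s^2 - 15*s - 4)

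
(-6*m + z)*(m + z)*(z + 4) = -6*m^2*z - 24*m^2 - 5*m*z^2 - 20*m*z + z^3 + 4*z^2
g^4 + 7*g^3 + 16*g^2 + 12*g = g*(g + 2)^2*(g + 3)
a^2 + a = a*(a + 1)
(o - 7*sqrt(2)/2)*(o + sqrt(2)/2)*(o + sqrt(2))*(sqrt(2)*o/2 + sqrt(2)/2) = sqrt(2)*o^4/2 - 2*o^3 + sqrt(2)*o^3/2 - 19*sqrt(2)*o^2/4 - 2*o^2 - 19*sqrt(2)*o/4 - 7*o/2 - 7/2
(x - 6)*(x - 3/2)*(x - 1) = x^3 - 17*x^2/2 + 33*x/2 - 9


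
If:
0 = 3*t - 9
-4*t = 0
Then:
No Solution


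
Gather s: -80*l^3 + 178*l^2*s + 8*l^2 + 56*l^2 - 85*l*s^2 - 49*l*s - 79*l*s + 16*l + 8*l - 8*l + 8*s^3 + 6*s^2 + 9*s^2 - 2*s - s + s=-80*l^3 + 64*l^2 + 16*l + 8*s^3 + s^2*(15 - 85*l) + s*(178*l^2 - 128*l - 2)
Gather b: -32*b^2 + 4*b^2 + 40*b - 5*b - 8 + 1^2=-28*b^2 + 35*b - 7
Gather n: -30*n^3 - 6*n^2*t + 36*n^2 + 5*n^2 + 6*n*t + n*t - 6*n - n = -30*n^3 + n^2*(41 - 6*t) + n*(7*t - 7)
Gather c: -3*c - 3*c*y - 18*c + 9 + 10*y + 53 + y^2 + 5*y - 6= c*(-3*y - 21) + y^2 + 15*y + 56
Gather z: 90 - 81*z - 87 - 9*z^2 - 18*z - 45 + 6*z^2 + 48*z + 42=-3*z^2 - 51*z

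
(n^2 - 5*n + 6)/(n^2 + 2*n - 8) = (n - 3)/(n + 4)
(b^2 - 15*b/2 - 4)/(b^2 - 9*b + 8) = (b + 1/2)/(b - 1)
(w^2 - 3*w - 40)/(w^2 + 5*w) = (w - 8)/w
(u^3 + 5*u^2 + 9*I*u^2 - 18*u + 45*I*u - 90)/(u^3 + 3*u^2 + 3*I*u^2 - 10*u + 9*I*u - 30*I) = (u + 6*I)/(u - 2)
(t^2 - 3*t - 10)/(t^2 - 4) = (t - 5)/(t - 2)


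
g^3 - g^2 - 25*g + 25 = (g - 5)*(g - 1)*(g + 5)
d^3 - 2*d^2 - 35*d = d*(d - 7)*(d + 5)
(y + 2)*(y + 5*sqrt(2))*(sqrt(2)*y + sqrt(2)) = sqrt(2)*y^3 + 3*sqrt(2)*y^2 + 10*y^2 + 2*sqrt(2)*y + 30*y + 20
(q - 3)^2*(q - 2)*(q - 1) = q^4 - 9*q^3 + 29*q^2 - 39*q + 18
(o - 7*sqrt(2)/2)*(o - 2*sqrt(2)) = o^2 - 11*sqrt(2)*o/2 + 14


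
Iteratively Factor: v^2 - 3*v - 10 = (v + 2)*(v - 5)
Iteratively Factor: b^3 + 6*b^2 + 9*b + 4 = (b + 1)*(b^2 + 5*b + 4) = (b + 1)*(b + 4)*(b + 1)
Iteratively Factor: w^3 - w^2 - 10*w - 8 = (w + 1)*(w^2 - 2*w - 8) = (w + 1)*(w + 2)*(w - 4)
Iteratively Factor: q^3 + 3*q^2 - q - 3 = (q + 3)*(q^2 - 1) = (q + 1)*(q + 3)*(q - 1)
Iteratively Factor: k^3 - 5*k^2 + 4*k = (k - 1)*(k^2 - 4*k) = k*(k - 1)*(k - 4)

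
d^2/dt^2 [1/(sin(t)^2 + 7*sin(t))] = (-4*sin(t) - 21 - 43/sin(t) + 42/sin(t)^2 + 98/sin(t)^3)/(sin(t) + 7)^3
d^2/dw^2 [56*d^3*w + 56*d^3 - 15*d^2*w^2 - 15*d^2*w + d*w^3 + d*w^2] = 2*d*(-15*d + 3*w + 1)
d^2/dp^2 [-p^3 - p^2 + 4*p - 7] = -6*p - 2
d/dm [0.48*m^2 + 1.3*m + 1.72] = 0.96*m + 1.3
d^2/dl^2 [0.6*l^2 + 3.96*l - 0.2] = 1.20000000000000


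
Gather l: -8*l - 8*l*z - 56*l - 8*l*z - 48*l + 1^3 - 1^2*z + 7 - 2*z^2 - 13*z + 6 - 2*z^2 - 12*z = l*(-16*z - 112) - 4*z^2 - 26*z + 14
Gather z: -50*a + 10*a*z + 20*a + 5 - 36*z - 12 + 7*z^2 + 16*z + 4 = -30*a + 7*z^2 + z*(10*a - 20) - 3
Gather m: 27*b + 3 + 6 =27*b + 9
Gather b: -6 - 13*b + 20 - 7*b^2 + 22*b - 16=-7*b^2 + 9*b - 2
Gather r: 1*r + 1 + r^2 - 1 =r^2 + r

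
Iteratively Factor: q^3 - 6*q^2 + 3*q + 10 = (q - 2)*(q^2 - 4*q - 5) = (q - 5)*(q - 2)*(q + 1)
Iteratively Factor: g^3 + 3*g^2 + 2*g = (g)*(g^2 + 3*g + 2) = g*(g + 1)*(g + 2)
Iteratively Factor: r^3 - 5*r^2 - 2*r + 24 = (r - 3)*(r^2 - 2*r - 8) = (r - 3)*(r + 2)*(r - 4)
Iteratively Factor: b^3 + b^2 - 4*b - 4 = (b - 2)*(b^2 + 3*b + 2) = (b - 2)*(b + 1)*(b + 2)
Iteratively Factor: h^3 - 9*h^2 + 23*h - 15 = (h - 3)*(h^2 - 6*h + 5) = (h - 5)*(h - 3)*(h - 1)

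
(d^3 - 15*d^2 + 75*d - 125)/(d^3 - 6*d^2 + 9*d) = (d^3 - 15*d^2 + 75*d - 125)/(d*(d^2 - 6*d + 9))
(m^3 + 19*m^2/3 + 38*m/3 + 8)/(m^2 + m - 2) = (m^2 + 13*m/3 + 4)/(m - 1)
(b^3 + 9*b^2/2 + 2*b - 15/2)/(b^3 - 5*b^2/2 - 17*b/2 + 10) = (b + 3)/(b - 4)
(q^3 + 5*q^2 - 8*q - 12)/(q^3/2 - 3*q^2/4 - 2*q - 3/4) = 4*(q^2 + 4*q - 12)/(2*q^2 - 5*q - 3)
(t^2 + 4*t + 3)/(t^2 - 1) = (t + 3)/(t - 1)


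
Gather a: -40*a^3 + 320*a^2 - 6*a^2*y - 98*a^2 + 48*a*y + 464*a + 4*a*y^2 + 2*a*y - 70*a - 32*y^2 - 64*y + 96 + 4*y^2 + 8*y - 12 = -40*a^3 + a^2*(222 - 6*y) + a*(4*y^2 + 50*y + 394) - 28*y^2 - 56*y + 84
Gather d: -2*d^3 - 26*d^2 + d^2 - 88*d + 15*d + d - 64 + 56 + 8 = -2*d^3 - 25*d^2 - 72*d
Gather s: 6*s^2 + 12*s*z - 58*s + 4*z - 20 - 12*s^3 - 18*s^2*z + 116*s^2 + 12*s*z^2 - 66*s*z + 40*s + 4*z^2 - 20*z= -12*s^3 + s^2*(122 - 18*z) + s*(12*z^2 - 54*z - 18) + 4*z^2 - 16*z - 20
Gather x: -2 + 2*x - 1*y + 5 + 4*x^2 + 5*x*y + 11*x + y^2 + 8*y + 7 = 4*x^2 + x*(5*y + 13) + y^2 + 7*y + 10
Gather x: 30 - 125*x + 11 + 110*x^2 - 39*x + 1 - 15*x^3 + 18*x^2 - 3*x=-15*x^3 + 128*x^2 - 167*x + 42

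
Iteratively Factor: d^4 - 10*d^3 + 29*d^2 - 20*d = (d)*(d^3 - 10*d^2 + 29*d - 20) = d*(d - 1)*(d^2 - 9*d + 20) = d*(d - 4)*(d - 1)*(d - 5)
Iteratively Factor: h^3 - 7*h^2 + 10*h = (h - 2)*(h^2 - 5*h) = h*(h - 2)*(h - 5)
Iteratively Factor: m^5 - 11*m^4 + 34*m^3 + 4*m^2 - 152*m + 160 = (m - 5)*(m^4 - 6*m^3 + 4*m^2 + 24*m - 32) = (m - 5)*(m + 2)*(m^3 - 8*m^2 + 20*m - 16) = (m - 5)*(m - 4)*(m + 2)*(m^2 - 4*m + 4) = (m - 5)*(m - 4)*(m - 2)*(m + 2)*(m - 2)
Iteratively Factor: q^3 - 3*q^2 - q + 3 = (q - 3)*(q^2 - 1) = (q - 3)*(q - 1)*(q + 1)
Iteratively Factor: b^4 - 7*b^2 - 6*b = (b + 2)*(b^3 - 2*b^2 - 3*b) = b*(b + 2)*(b^2 - 2*b - 3) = b*(b - 3)*(b + 2)*(b + 1)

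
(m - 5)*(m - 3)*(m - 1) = m^3 - 9*m^2 + 23*m - 15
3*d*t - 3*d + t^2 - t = (3*d + t)*(t - 1)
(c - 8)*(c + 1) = c^2 - 7*c - 8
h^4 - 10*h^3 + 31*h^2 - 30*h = h*(h - 5)*(h - 3)*(h - 2)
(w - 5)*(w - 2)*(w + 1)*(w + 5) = w^4 - w^3 - 27*w^2 + 25*w + 50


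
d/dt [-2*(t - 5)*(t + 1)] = 8 - 4*t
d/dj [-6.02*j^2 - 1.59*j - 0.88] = -12.04*j - 1.59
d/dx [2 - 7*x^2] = -14*x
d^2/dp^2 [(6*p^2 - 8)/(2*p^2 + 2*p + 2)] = 6*(-p^3 - 7*p^2 - 4*p + 1)/(p^6 + 3*p^5 + 6*p^4 + 7*p^3 + 6*p^2 + 3*p + 1)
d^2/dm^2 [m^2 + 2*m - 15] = 2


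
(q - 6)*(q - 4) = q^2 - 10*q + 24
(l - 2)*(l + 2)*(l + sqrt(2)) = l^3 + sqrt(2)*l^2 - 4*l - 4*sqrt(2)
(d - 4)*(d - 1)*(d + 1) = d^3 - 4*d^2 - d + 4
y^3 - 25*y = y*(y - 5)*(y + 5)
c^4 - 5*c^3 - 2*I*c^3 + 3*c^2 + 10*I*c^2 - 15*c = c*(c - 5)*(c - 3*I)*(c + I)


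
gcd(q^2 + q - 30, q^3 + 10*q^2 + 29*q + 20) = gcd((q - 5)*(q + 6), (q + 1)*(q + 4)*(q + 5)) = 1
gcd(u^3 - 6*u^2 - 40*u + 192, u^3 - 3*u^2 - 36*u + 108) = u + 6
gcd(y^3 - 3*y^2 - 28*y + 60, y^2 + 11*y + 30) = y + 5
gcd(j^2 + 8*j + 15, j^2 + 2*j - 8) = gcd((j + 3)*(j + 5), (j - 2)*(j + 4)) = 1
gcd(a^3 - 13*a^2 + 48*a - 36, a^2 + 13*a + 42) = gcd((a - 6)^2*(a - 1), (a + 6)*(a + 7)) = 1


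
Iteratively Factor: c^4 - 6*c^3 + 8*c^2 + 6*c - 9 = (c - 1)*(c^3 - 5*c^2 + 3*c + 9) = (c - 3)*(c - 1)*(c^2 - 2*c - 3) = (c - 3)^2*(c - 1)*(c + 1)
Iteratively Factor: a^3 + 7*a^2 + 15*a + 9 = (a + 3)*(a^2 + 4*a + 3) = (a + 1)*(a + 3)*(a + 3)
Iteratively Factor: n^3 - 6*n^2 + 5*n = (n)*(n^2 - 6*n + 5) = n*(n - 5)*(n - 1)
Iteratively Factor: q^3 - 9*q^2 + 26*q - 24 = (q - 2)*(q^2 - 7*q + 12) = (q - 4)*(q - 2)*(q - 3)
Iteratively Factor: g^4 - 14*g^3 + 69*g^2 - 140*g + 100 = (g - 2)*(g^3 - 12*g^2 + 45*g - 50) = (g - 5)*(g - 2)*(g^2 - 7*g + 10) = (g - 5)^2*(g - 2)*(g - 2)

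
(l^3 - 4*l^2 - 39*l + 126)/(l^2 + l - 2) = (l^3 - 4*l^2 - 39*l + 126)/(l^2 + l - 2)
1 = 1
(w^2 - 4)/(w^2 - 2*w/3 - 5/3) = 3*(4 - w^2)/(-3*w^2 + 2*w + 5)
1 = 1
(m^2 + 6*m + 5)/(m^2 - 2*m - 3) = (m + 5)/(m - 3)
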